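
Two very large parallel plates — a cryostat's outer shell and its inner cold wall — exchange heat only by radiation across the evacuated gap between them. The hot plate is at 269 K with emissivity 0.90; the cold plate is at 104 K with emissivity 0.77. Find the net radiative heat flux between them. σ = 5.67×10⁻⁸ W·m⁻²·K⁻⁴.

For two infinite grey parallel plates, q = σ(T₁⁴ − T₂⁴)/(1/ε₁ + 1/ε₂ − 1).
T₁⁴ − T₂⁴ = 5.236×10⁹ − 1.170×10⁸ = 5.119×10⁹ K⁴.
1/ε₁ + 1/ε₂ − 1 = 1.111 + 1.299 − 1 = 1.410.
q = 5.67×10⁻⁸ × 5.119×10⁹ / 1.410.

q ≈ 206 W/m²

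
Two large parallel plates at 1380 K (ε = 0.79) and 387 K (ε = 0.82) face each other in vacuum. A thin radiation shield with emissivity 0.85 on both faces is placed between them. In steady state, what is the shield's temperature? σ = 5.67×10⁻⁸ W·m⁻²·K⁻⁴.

T_s ≈ 1160 K

In steady state the net flux on the hot side equals that on the cold side.
σ(T₁⁴−T_s⁴)/D₁ = σ(T_s⁴−T₂⁴)/D₂, with D₁ = 1/ε₁+1/ε_s−1 = 1.442, D₂ = 1/ε_s+1/ε₂−1 = 1.396.
Solve for T_s⁴: T_s⁴ = (D₂·T₁⁴ + D₁·T₂⁴)/(D₁+D₂) = 1.795×10¹² K⁴.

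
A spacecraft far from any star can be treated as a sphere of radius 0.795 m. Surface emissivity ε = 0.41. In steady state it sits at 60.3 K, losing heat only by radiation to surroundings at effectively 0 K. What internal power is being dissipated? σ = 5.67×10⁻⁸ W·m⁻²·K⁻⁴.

P ≈ 2.44 W

Steady state: P = εσA T⁴.
A = 4πr² = 7.942 m²; T⁴ = (60.3)⁴ = 1.322×10⁷ K⁴.
P = 0.41 × 5.67×10⁻⁸ × 7.942 × 1.322×10⁷.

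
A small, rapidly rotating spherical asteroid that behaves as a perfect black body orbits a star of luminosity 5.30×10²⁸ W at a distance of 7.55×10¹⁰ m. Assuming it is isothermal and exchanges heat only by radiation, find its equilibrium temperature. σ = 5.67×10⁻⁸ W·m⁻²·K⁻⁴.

First find the stellar flux at distance d: S = L/(4πd²) = 5.30×10²⁸/(4π·(7.55×10¹⁰)²) = 7.399×10⁵ W/m².
For an isothermal sphere, absorbed (1−a)S·πr² = emitted σ·4πr²·T⁴, so T⁴ = (1−a)S/(4σ).
T⁴ = 1.00·7.399×10⁵/(4·5.67×10⁻⁸) = 3.262×10¹² K⁴.

T ≈ 1340 K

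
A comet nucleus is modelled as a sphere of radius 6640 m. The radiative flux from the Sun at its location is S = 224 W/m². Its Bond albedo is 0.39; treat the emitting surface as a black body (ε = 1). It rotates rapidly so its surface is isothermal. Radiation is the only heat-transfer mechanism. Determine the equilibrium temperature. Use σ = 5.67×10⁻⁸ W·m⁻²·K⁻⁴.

At equilibrium, absorbed power = emitted power.
Absorbing cross-section = πr² = 1.385×10⁸ m²; emitting surface = 4πr² = 5.540×10⁸ m² (ratio 4).
(1−a)S·A_cross = εσ·A_surf·T⁴  ⇒  T⁴ = (1−a)S/(4σ).
T⁴ = 0.610·224/(4·5.67×10⁻⁸) = 6.025×10⁸ K⁴.
T = (6.025×10⁸)^(1/4).

T ≈ 157 K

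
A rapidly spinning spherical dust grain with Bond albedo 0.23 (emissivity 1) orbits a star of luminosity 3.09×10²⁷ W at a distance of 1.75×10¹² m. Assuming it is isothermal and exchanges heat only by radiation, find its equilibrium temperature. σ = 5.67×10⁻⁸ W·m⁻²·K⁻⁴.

T ≈ 128 K

First find the stellar flux at distance d: S = L/(4πd²) = 3.09×10²⁷/(4π·(1.75×10¹²)²) = 80.29 W/m².
For an isothermal sphere, absorbed (1−a)S·πr² = emitted σ·4πr²·T⁴, so T⁴ = (1−a)S/(4σ).
T⁴ = 0.770·80.29/(4·5.67×10⁻⁸) = 2.726×10⁸ K⁴.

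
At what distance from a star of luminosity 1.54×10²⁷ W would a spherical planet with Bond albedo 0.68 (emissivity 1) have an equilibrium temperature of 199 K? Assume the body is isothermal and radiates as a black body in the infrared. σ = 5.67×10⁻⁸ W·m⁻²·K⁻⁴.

For an isothermal black-emitting sphere, (1−a)S·πr² = σ·4πr²·T⁴ ⇒ S = 4σT⁴/(1−a).
S = 4·5.67×10⁻⁸·(199)⁴/0.320 = 1111 W/m².
Flux falls as S = L/(4πd²), so d = √(L/(4πS)) = √(1.54×10²⁷/(4π·1111)).

d ≈ 3.32×10¹¹ m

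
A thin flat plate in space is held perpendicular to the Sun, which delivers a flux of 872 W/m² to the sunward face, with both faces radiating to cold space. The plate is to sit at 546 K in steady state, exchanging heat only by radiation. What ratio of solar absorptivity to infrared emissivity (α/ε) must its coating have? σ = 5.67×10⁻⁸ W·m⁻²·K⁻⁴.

Balance: αS·A = εσ·2A·T⁴ ⇒ α/ε = 2σT⁴/S.
α/ε = 2·5.67×10⁻⁸·(546)⁴/872 = 2·5.67×10⁻⁸·8.887×10¹⁰/872.

α/ε ≈ 11.6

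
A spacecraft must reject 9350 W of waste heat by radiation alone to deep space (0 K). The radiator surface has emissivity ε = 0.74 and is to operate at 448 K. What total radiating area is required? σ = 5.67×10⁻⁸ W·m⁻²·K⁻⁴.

A ≈ 5.53 m²

P = εσA T⁴ ⇒ A = P/(εσT⁴).
T⁴ = 4.028×10¹⁰ K⁴.
A = 9350/(0.74 × 5.67×10⁻⁸ × 4.028×10¹⁰).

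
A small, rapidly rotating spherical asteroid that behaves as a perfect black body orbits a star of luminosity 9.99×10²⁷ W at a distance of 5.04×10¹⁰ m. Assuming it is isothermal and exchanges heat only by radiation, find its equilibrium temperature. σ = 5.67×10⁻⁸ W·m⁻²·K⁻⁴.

T ≈ 1080 K

First find the stellar flux at distance d: S = L/(4πd²) = 9.99×10²⁷/(4π·(5.04×10¹⁰)²) = 3.130×10⁵ W/m².
For an isothermal sphere, absorbed (1−a)S·πr² = emitted σ·4πr²·T⁴, so T⁴ = (1−a)S/(4σ).
T⁴ = 1.00·3.130×10⁵/(4·5.67×10⁻⁸) = 1.380×10¹² K⁴.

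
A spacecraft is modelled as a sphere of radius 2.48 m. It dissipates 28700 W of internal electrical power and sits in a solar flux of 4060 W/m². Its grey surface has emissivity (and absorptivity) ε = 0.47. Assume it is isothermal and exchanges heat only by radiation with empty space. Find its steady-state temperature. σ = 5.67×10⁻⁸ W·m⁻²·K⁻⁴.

T ≈ 422 K

At steady state, absorbed solar power + internal power = radiated power.
Absorbed: α·S·A_cross = 0.47·4060·19.32 = 36870 W (cross-section πr²).
Total input = 36870 + 28700 = 65570 W.
Radiated: εσ·A_surf·T⁴ with A_surf = 4πr² = 77.29 m².
T⁴ = 65570/(0.47·5.67×10⁻⁸·77.29) = 3.184×10¹⁰ K⁴.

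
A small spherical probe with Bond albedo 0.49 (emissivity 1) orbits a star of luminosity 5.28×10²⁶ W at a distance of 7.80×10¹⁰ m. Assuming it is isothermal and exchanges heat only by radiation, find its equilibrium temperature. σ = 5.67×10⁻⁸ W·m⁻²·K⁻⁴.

T ≈ 353 K

First find the stellar flux at distance d: S = L/(4πd²) = 5.28×10²⁶/(4π·(7.80×10¹⁰)²) = 6906 W/m².
For an isothermal sphere, absorbed (1−a)S·πr² = emitted σ·4πr²·T⁴, so T⁴ = (1−a)S/(4σ).
T⁴ = 0.510·6906/(4·5.67×10⁻⁸) = 1.553×10¹⁰ K⁴.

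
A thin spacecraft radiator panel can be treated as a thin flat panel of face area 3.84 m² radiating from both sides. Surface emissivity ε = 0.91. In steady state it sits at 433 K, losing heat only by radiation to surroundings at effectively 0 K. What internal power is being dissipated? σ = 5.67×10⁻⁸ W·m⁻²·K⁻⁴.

Steady state: P = εσA T⁴.
A = 2·3.84 = 7.680 m²; T⁴ = (433)⁴ = 3.515×10¹⁰ K⁴.
P = 0.91 × 5.67×10⁻⁸ × 7.680 × 3.515×10¹⁰.

P ≈ 13900 W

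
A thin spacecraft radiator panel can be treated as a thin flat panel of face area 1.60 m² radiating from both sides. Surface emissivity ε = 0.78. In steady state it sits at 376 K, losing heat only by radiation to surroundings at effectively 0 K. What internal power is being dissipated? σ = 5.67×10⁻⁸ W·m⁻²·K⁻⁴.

P ≈ 2830 W

Steady state: P = εσA T⁴.
A = 2·1.60 = 3.200 m²; T⁴ = (376)⁴ = 1.999×10¹⁰ K⁴.
P = 0.78 × 5.67×10⁻⁸ × 3.200 × 1.999×10¹⁰.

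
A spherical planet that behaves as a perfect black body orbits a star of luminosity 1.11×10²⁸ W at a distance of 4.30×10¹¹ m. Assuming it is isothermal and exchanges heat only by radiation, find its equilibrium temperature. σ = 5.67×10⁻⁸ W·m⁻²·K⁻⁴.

T ≈ 381 K

First find the stellar flux at distance d: S = L/(4πd²) = 1.11×10²⁸/(4π·(4.30×10¹¹)²) = 4777 W/m².
For an isothermal sphere, absorbed (1−a)S·πr² = emitted σ·4πr²·T⁴, so T⁴ = (1−a)S/(4σ).
T⁴ = 1.00·4777/(4·5.67×10⁻⁸) = 2.106×10¹⁰ K⁴.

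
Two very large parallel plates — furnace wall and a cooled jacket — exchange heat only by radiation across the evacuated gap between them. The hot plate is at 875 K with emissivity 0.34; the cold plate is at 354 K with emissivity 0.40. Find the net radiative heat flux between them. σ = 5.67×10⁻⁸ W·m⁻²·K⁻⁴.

q ≈ 7280 W/m²

For two infinite grey parallel plates, q = σ(T₁⁴ − T₂⁴)/(1/ε₁ + 1/ε₂ − 1).
T₁⁴ − T₂⁴ = 5.862×10¹¹ − 1.570×10¹⁰ = 5.705×10¹¹ K⁴.
1/ε₁ + 1/ε₂ − 1 = 2.941 + 2.500 − 1 = 4.441.
q = 5.67×10⁻⁸ × 5.705×10¹¹ / 4.441.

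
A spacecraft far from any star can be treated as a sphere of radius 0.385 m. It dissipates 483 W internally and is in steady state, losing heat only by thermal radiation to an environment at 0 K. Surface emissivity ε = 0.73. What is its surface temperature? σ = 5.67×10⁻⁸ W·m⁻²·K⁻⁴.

Steady state: internal power = radiated power, P = εσA T⁴.
Radiating area A = 4πr² = 1.863 m².
T⁴ = P/(εσA) = 483/(0.73·5.67×10⁻⁸·1.863) = 6.265×10⁹ K⁴.
T = (6.265×10⁹)^(1/4).

T ≈ 281 K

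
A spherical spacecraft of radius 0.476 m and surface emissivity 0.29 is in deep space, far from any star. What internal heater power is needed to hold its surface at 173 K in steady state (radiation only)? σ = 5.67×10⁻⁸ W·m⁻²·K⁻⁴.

P ≈ 41.9 W

P = εσ·4πr²·T⁴.
4πr² = 2.847 m²; T⁴ = 8.957×10⁸ K⁴.
P = 0.29·5.67×10⁻⁸·2.847·8.957×10⁸.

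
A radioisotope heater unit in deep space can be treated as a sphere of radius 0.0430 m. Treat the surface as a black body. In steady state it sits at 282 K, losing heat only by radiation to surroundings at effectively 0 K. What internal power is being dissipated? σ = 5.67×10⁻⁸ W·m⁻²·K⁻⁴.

P ≈ 8.33 W

Steady state: P = εσA T⁴.
A = 4πr² = 0.02324 m²; T⁴ = (282)⁴ = 6.324×10⁹ K⁴.
P = 1.0 × 5.67×10⁻⁸ × 0.02324 × 6.324×10⁹.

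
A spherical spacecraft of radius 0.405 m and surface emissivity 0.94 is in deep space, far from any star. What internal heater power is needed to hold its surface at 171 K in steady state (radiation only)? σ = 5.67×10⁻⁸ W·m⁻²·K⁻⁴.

P = εσ·4πr²·T⁴.
4πr² = 2.061 m²; T⁴ = 8.550×10⁸ K⁴.
P = 0.94·5.67×10⁻⁸·2.061·8.550×10⁸.

P ≈ 93.9 W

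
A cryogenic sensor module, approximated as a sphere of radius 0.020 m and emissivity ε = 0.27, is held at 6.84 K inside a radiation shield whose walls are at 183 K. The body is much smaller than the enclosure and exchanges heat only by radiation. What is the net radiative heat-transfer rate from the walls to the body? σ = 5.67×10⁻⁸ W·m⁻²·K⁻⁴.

P_net ≈ 0.0863 W

For a small grey body in a large enclosure: P_net = εσA(T_body⁴ − T_wall⁴).
A = 4πr² = 0.005027 m²; T_body⁴ − T_wall⁴ = 2189 − 1.122×10⁹ = -1.122×10⁹ K⁴.
|P_net| = 0.27·5.67×10⁻⁸·0.005027·1.122×10⁹.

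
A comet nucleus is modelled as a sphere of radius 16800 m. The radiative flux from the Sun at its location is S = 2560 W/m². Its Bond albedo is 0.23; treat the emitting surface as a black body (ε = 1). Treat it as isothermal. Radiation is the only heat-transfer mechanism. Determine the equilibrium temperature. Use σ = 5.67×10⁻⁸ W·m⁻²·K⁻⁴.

T ≈ 305 K

At equilibrium, absorbed power = emitted power.
Absorbing cross-section = πr² = 8.867×10⁸ m²; emitting surface = 4πr² = 3.547×10⁹ m² (ratio 4).
(1−a)S·A_cross = εσ·A_surf·T⁴  ⇒  T⁴ = (1−a)S/(4σ).
T⁴ = 0.770·2560/(4·5.67×10⁻⁸) = 8.691×10⁹ K⁴.
T = (8.691×10⁹)^(1/4).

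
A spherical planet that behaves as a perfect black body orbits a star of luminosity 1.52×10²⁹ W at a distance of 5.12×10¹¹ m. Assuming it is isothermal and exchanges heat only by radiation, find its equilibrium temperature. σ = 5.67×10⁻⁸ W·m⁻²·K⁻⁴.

First find the stellar flux at distance d: S = L/(4πd²) = 1.52×10²⁹/(4π·(5.12×10¹¹)²) = 46140 W/m².
For an isothermal sphere, absorbed (1−a)S·πr² = emitted σ·4πr²·T⁴, so T⁴ = (1−a)S/(4σ).
T⁴ = 1.00·46140/(4·5.67×10⁻⁸) = 2.034×10¹¹ K⁴.

T ≈ 672 K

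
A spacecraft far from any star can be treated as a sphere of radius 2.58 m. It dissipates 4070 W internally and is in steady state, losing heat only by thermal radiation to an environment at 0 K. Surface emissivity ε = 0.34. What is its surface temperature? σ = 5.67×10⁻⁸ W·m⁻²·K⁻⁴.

Steady state: internal power = radiated power, P = εσA T⁴.
Radiating area A = 4πr² = 83.65 m².
T⁴ = P/(εσA) = 4070/(0.34·5.67×10⁻⁸·83.65) = 2.524×10⁹ K⁴.
T = (2.524×10⁹)^(1/4).

T ≈ 224 K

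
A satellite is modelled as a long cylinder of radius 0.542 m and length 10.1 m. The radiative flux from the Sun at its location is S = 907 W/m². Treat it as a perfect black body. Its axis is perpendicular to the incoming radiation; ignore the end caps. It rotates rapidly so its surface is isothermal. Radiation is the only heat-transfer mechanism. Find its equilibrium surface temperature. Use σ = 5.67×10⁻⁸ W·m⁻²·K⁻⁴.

At equilibrium, absorbed power = emitted power.
Absorbing cross-section = 2rL = 10.95 m²; emitting surface = 2πrL = 34.40 m² (ratio π).
S·A_cross = εσ·A_surf·T⁴  ⇒  T⁴ = S/(πσ).
T⁴ = 1.00·907/(π·5.67×10⁻⁸) = 5.092×10⁹ K⁴.
T = (5.092×10⁹)^(1/4).

T ≈ 267 K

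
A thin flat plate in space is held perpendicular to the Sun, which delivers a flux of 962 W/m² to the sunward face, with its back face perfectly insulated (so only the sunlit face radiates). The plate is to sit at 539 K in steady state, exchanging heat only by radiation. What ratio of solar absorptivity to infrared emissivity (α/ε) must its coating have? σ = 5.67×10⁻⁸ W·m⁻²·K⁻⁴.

Balance: αS·A = εσ·1A·T⁴ ⇒ α/ε = σT⁴/S.
α/ε = 5.67×10⁻⁸·(539)⁴/962 = 5.67×10⁻⁸·8.440×10¹⁰/962.

α/ε ≈ 4.97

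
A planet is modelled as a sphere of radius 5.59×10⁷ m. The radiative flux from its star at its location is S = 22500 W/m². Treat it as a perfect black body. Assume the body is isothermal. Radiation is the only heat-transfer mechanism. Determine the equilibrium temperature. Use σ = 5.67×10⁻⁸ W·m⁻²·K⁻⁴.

At equilibrium, absorbed power = emitted power.
Absorbing cross-section = πr² = 9.817×10¹⁵ m²; emitting surface = 4πr² = 3.927×10¹⁶ m² (ratio 4).
S·A_cross = εσ·A_surf·T⁴  ⇒  T⁴ = S/(4σ).
T⁴ = 1.00·22500/(4·5.67×10⁻⁸) = 9.921×10¹⁰ K⁴.
T = (9.921×10¹⁰)^(1/4).

T ≈ 561 K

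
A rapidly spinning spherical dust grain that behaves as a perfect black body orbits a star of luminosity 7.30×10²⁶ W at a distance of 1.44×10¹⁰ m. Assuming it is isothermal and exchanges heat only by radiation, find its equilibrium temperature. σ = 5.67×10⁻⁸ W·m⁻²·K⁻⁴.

T ≈ 1050 K

First find the stellar flux at distance d: S = L/(4πd²) = 7.30×10²⁶/(4π·(1.44×10¹⁰)²) = 2.801×10⁵ W/m².
For an isothermal sphere, absorbed (1−a)S·πr² = emitted σ·4πr²·T⁴, so T⁴ = (1−a)S/(4σ).
T⁴ = 1.00·2.801×10⁵/(4·5.67×10⁻⁸) = 1.235×10¹² K⁴.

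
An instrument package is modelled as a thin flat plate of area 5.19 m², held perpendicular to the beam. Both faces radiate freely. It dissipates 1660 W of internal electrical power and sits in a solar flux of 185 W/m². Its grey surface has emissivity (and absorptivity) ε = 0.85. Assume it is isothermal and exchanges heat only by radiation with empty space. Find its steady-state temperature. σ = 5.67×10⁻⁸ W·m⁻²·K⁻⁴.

T ≈ 265 K

At steady state, absorbed solar power + internal power = radiated power.
Absorbed: α·S·A_cross = 0.85·185·5.190 = 816.1 W (cross-section A).
Total input = 816.1 + 1660 = 2476 W.
Radiated: εσ·A_surf·T⁴ with A_surf = 2A = 10.38 m².
T⁴ = 2476/(0.85·5.67×10⁻⁸·10.38) = 4.950×10⁹ K⁴.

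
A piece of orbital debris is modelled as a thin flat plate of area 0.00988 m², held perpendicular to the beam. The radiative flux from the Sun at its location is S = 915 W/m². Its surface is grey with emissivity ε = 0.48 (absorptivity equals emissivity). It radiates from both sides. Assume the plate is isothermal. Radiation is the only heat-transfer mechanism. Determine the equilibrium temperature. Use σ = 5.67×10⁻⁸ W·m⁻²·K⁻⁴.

T ≈ 300 K

At equilibrium, absorbed power = emitted power.
Absorbing cross-section = A = 0.009880 m²; emitting surface = 2A = 0.01976 m² (ratio 2).
εS·A_cross = εσ·A_surf·T⁴  ⇒  T⁴ = S/(2σ)   (ε cancels).
T⁴ = 915/(2·5.67×10⁻⁸) = 8.069×10⁹ K⁴.
T = (8.069×10⁹)^(1/4).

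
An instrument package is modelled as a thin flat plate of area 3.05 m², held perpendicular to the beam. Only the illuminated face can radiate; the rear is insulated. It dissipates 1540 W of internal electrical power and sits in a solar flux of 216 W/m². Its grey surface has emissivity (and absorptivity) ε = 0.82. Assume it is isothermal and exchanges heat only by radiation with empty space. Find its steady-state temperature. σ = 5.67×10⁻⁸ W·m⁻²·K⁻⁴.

At steady state, absorbed solar power + internal power = radiated power.
Absorbed: α·S·A_cross = 0.82·216·3.050 = 540.2 W (cross-section A).
Total input = 540.2 + 1540 = 2080 W.
Radiated: εσ·A_surf·T⁴ with A_surf = A = 3.050 m².
T⁴ = 2080/(0.82·5.67×10⁻⁸·3.050) = 1.467×10¹⁰ K⁴.

T ≈ 348 K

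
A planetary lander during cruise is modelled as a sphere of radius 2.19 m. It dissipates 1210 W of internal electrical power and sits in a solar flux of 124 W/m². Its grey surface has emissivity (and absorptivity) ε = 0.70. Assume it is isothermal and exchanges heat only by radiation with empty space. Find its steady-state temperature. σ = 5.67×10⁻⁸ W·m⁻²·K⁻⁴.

At steady state, absorbed solar power + internal power = radiated power.
Absorbed: α·S·A_cross = 0.70·124·15.07 = 1308 W (cross-section πr²).
Total input = 1308 + 1210 = 2518 W.
Radiated: εσ·A_surf·T⁴ with A_surf = 4πr² = 60.27 m².
T⁴ = 2518/(0.70·5.67×10⁻⁸·60.27) = 1.053×10⁹ K⁴.

T ≈ 180 K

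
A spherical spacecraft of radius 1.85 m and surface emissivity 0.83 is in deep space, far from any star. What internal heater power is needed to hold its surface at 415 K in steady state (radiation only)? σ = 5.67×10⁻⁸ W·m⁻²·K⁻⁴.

P = εσ·4πr²·T⁴.
4πr² = 43.01 m²; T⁴ = 2.966×10¹⁰ K⁴.
P = 0.83·5.67×10⁻⁸·43.01·2.966×10¹⁰.

P ≈ 60000 W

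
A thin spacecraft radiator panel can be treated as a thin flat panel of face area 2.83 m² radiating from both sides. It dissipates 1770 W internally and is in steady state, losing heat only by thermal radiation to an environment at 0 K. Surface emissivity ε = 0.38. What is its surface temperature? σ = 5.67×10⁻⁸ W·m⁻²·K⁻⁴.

T ≈ 347 K

Steady state: internal power = radiated power, P = εσA T⁴.
Radiating area A = 2·2.83 = 5.660 m².
T⁴ = P/(εσA) = 1770/(0.38·5.67×10⁻⁸·5.660) = 1.451×10¹⁰ K⁴.
T = (1.451×10¹⁰)^(1/4).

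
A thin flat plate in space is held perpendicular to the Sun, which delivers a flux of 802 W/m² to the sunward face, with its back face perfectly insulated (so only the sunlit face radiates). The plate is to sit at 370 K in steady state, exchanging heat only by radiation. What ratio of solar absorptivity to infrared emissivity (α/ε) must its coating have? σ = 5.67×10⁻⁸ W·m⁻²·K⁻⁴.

α/ε ≈ 1.32

Balance: αS·A = εσ·1A·T⁴ ⇒ α/ε = σT⁴/S.
α/ε = 5.67×10⁻⁸·(370)⁴/802 = 5.67×10⁻⁸·1.874×10¹⁰/802.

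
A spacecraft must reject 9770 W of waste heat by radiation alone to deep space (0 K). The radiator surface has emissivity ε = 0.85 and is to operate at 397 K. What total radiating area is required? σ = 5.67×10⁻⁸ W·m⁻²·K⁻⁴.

P = εσA T⁴ ⇒ A = P/(εσT⁴).
T⁴ = 2.484×10¹⁰ K⁴.
A = 9770/(0.85 × 5.67×10⁻⁸ × 2.484×10¹⁰).

A ≈ 8.16 m²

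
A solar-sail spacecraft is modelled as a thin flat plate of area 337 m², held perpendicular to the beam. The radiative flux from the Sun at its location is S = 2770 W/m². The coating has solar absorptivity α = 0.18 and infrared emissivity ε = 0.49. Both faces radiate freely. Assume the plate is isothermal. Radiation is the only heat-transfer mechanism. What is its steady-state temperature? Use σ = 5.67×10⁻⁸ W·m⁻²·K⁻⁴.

T ≈ 308 K

At equilibrium, absorbed power = emitted power.
Absorbing cross-section = A = 337.0 m²; emitting surface = 2A = 674.0 m² (ratio 2).
αS·A_cross = εσ·A_surf·T⁴  ⇒  T⁴ = αS/(ε·2σ).
T⁴ = 0.180·2770/(0.49·2·5.67×10⁻⁸) = 8.973×10⁹ K⁴.
T = (8.973×10⁹)^(1/4).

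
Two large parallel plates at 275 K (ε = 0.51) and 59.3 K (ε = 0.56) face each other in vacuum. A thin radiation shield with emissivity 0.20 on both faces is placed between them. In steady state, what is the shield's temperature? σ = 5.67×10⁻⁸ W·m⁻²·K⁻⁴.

In steady state the net flux on the hot side equals that on the cold side.
σ(T₁⁴−T_s⁴)/D₁ = σ(T_s⁴−T₂⁴)/D₂, with D₁ = 1/ε₁+1/ε_s−1 = 5.961, D₂ = 1/ε_s+1/ε₂−1 = 5.786.
Solve for T_s⁴: T_s⁴ = (D₂·T₁⁴ + D₁·T₂⁴)/(D₁+D₂) = 2.823×10⁹ K⁴.

T_s ≈ 231 K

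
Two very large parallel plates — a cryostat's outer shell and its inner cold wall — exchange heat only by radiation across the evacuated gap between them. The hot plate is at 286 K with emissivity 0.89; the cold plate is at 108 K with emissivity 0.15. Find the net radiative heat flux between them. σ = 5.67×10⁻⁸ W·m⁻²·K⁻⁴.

For two infinite grey parallel plates, q = σ(T₁⁴ − T₂⁴)/(1/ε₁ + 1/ε₂ − 1).
T₁⁴ − T₂⁴ = 6.691×10⁹ − 1.360×10⁸ = 6.555×10⁹ K⁴.
1/ε₁ + 1/ε₂ − 1 = 1.124 + 6.667 − 1 = 6.790.
q = 5.67×10⁻⁸ × 6.555×10⁹ / 6.790.

q ≈ 54.7 W/m²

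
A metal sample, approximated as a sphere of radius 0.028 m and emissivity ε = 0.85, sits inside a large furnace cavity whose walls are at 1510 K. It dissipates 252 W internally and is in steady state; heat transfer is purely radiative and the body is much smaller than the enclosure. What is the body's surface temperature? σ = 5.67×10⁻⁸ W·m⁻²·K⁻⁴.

For a small grey body in a large enclosure, net radiated power = εσA(T⁴ − T_w⁴).
Steady state: P = εσA(T⁴ − T_w⁴) with A = 4πr² = 0.009852 m².
T⁴ = P/(εσA) + T_w⁴ = 252/(0.85·5.67×10⁻⁸·0.009852) + (1510)⁴
    = 5.307×10¹¹ + 5.199×10¹² = 5.730×10¹² K⁴.

T ≈ 1550 K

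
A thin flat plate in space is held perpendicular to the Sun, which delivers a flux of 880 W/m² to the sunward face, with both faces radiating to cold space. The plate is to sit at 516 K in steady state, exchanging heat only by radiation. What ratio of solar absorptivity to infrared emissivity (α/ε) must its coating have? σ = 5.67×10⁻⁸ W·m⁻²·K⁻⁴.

Balance: αS·A = εσ·2A·T⁴ ⇒ α/ε = 2σT⁴/S.
α/ε = 2·5.67×10⁻⁸·(516)⁴/880 = 2·5.67×10⁻⁸·7.089×10¹⁰/880.

α/ε ≈ 9.14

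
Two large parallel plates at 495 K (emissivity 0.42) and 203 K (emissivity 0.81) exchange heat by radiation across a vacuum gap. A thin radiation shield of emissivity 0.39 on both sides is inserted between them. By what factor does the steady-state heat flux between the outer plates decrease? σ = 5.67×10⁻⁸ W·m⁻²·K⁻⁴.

Without shield: q₀ = σΔ(T⁴)/(1/ε₁+1/ε₂−1) with denominator 2.616.
With shield the two gaps are in series; the resistances add: (1/ε₁+1/ε_s−1)+(1/ε_s+1/ε₂−1) = 3.945+2.799 = 6.744.
Heat-flux ratio q₀/q = 6.744/2.616.

factor ≈ 2.58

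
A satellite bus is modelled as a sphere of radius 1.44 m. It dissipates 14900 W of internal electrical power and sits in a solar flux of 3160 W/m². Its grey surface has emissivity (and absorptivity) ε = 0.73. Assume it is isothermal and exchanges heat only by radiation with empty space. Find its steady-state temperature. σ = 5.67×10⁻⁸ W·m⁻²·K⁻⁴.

T ≈ 408 K

At steady state, absorbed solar power + internal power = radiated power.
Absorbed: α·S·A_cross = 0.73·3160·6.514 = 15030 W (cross-section πr²).
Total input = 15030 + 14900 = 29930 W.
Radiated: εσ·A_surf·T⁴ with A_surf = 4πr² = 26.06 m².
T⁴ = 29930/(0.73·5.67×10⁻⁸·26.06) = 2.775×10¹⁰ K⁴.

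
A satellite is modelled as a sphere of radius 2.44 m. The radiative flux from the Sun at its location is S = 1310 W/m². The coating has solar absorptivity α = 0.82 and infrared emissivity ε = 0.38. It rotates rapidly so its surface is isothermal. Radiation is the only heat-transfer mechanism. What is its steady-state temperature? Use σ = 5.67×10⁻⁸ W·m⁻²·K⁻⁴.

T ≈ 334 K

At equilibrium, absorbed power = emitted power.
Absorbing cross-section = πr² = 18.70 m²; emitting surface = 4πr² = 74.82 m² (ratio 4).
αS·A_cross = εσ·A_surf·T⁴  ⇒  T⁴ = αS/(ε·4σ).
T⁴ = 0.820·1310/(0.38·4·5.67×10⁻⁸) = 1.246×10¹⁰ K⁴.
T = (1.246×10¹⁰)^(1/4).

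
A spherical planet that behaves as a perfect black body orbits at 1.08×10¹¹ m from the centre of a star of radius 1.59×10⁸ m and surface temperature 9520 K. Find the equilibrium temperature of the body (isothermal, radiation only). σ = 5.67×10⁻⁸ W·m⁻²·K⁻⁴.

The star's surface emits σT_*⁴; at distance d the flux is S = σT_*⁴(R_*/d)².
S = 5.67×10⁻⁸·(9520)⁴·(1.59×10⁸/1.08×10¹¹)² = 1009 W/m².
For an isothermal sphere T⁴ = (1−a)S/(4σ) = 4.451×10⁹ K⁴.

T ≈ 258 K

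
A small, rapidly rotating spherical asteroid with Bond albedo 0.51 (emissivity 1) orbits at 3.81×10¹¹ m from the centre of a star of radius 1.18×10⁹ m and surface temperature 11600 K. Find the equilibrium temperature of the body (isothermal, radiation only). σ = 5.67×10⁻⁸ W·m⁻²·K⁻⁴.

The star's surface emits σT_*⁴; at distance d the flux is S = σT_*⁴(R_*/d)².
S = 5.67×10⁻⁸·(11600)⁴·(1.18×10⁹/3.81×10¹¹)² = 9848 W/m².
For an isothermal sphere T⁴ = (1−a)S/(4σ) = 2.128×10¹⁰ K⁴.

T ≈ 382 K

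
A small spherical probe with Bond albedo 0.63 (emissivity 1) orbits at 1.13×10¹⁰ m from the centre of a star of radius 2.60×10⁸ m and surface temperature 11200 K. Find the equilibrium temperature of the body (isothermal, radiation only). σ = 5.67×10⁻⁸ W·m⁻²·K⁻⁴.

The star's surface emits σT_*⁴; at distance d the flux is S = σT_*⁴(R_*/d)².
S = 5.67×10⁻⁸·(11200)⁴·(2.60×10⁸/1.13×10¹⁰)² = 4.723×10⁵ W/m².
For an isothermal sphere T⁴ = (1−a)S/(4σ) = 7.706×10¹¹ K⁴.

T ≈ 937 K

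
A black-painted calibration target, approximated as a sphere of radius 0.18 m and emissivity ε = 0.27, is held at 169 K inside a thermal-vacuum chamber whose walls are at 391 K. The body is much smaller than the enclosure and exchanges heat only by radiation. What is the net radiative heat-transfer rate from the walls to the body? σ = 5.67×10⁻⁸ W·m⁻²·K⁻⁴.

P_net ≈ 141 W

For a small grey body in a large enclosure: P_net = εσA(T_body⁴ − T_wall⁴).
A = 4πr² = 0.4072 m²; T_body⁴ − T_wall⁴ = 8.157×10⁸ − 2.337×10¹⁰ = -2.256×10¹⁰ K⁴.
|P_net| = 0.27·5.67×10⁻⁸·0.4072·2.256×10¹⁰.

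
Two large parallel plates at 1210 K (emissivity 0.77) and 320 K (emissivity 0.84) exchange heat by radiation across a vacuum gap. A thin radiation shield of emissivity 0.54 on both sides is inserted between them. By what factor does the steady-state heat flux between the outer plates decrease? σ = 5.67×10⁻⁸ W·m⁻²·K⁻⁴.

factor ≈ 2.82

Without shield: q₀ = σΔ(T⁴)/(1/ε₁+1/ε₂−1) with denominator 1.489.
With shield the two gaps are in series; the resistances add: (1/ε₁+1/ε_s−1)+(1/ε_s+1/ε₂−1) = 2.151+2.042 = 4.193.
Heat-flux ratio q₀/q = 4.193/1.489.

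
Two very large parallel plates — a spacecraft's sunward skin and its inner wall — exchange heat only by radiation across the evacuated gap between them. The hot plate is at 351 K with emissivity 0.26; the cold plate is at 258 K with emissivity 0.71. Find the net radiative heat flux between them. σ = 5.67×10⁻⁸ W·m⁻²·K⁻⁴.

q ≈ 143 W/m²

For two infinite grey parallel plates, q = σ(T₁⁴ − T₂⁴)/(1/ε₁ + 1/ε₂ − 1).
T₁⁴ − T₂⁴ = 1.518×10¹⁰ − 4.431×10⁹ = 1.075×10¹⁰ K⁴.
1/ε₁ + 1/ε₂ − 1 = 3.846 + 1.408 − 1 = 4.255.
q = 5.67×10⁻⁸ × 1.075×10¹⁰ / 4.255.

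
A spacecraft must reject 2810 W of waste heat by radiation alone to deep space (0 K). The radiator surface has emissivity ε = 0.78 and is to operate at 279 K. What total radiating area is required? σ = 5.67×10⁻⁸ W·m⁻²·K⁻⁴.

P = εσA T⁴ ⇒ A = P/(εσT⁴).
T⁴ = 6.059×10⁹ K⁴.
A = 2810/(0.78 × 5.67×10⁻⁸ × 6.059×10⁹).

A ≈ 10.5 m²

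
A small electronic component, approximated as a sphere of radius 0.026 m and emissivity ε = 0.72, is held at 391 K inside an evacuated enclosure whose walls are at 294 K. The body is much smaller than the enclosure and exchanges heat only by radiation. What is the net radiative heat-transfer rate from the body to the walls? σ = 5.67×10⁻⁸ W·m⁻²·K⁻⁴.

P_net ≈ 5.51 W

For a small grey body in a large enclosure: P_net = εσA(T_body⁴ − T_wall⁴).
A = 4πr² = 0.008495 m²; T_body⁴ − T_wall⁴ = 2.337×10¹⁰ − 7.471×10⁹ = 1.590×10¹⁰ K⁴.
|P_net| = 0.72·5.67×10⁻⁸·0.008495·1.590×10¹⁰.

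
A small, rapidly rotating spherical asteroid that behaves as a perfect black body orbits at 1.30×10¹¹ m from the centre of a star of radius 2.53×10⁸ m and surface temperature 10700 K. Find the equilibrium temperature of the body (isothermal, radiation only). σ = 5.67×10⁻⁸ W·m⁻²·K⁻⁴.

T ≈ 334 K

The star's surface emits σT_*⁴; at distance d the flux is S = σT_*⁴(R_*/d)².
S = 5.67×10⁻⁸·(10700)⁴·(2.53×10⁸/1.30×10¹¹)² = 2815 W/m².
For an isothermal sphere T⁴ = (1−a)S/(4σ) = 1.241×10¹⁰ K⁴.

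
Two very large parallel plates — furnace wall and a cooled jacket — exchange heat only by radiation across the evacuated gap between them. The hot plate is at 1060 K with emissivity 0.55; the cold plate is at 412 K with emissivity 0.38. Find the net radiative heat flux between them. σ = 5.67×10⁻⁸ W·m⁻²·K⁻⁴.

For two infinite grey parallel plates, q = σ(T₁⁴ − T₂⁴)/(1/ε₁ + 1/ε₂ − 1).
T₁⁴ − T₂⁴ = 1.262×10¹² − 2.881×10¹⁰ = 1.234×10¹² K⁴.
1/ε₁ + 1/ε₂ − 1 = 1.818 + 2.632 − 1 = 3.450.
q = 5.67×10⁻⁸ × 1.234×10¹² / 3.450.

q ≈ 20300 W/m²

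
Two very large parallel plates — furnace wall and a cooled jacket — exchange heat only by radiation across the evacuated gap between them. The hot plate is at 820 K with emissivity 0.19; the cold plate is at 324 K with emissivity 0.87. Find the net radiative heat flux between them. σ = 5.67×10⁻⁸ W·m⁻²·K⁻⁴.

q ≈ 4620 W/m²

For two infinite grey parallel plates, q = σ(T₁⁴ − T₂⁴)/(1/ε₁ + 1/ε₂ − 1).
T₁⁴ − T₂⁴ = 4.521×10¹¹ − 1.102×10¹⁰ = 4.411×10¹¹ K⁴.
1/ε₁ + 1/ε₂ − 1 = 5.263 + 1.149 − 1 = 5.413.
q = 5.67×10⁻⁸ × 4.411×10¹¹ / 5.413.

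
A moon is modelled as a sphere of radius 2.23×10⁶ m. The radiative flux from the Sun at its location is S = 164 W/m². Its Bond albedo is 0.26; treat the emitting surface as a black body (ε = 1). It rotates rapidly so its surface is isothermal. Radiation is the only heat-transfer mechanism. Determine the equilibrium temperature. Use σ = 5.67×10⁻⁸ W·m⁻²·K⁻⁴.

T ≈ 152 K

At equilibrium, absorbed power = emitted power.
Absorbing cross-section = πr² = 1.562×10¹³ m²; emitting surface = 4πr² = 6.249×10¹³ m² (ratio 4).
(1−a)S·A_cross = εσ·A_surf·T⁴  ⇒  T⁴ = (1−a)S/(4σ).
T⁴ = 0.740·164/(4·5.67×10⁻⁸) = 5.351×10⁸ K⁴.
T = (5.351×10⁸)^(1/4).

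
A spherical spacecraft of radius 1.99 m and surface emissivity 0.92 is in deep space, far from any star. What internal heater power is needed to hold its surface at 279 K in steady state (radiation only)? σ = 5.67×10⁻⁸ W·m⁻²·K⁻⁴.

P = εσ·4πr²·T⁴.
4πr² = 49.76 m²; T⁴ = 6.059×10⁹ K⁴.
P = 0.92·5.67×10⁻⁸·49.76·6.059×10⁹.

P ≈ 15700 W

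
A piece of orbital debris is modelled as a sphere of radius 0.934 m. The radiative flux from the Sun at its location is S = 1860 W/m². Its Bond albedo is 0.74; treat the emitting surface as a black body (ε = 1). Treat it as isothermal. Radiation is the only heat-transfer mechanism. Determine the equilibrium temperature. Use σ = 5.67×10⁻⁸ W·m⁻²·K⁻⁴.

T ≈ 215 K

At equilibrium, absorbed power = emitted power.
Absorbing cross-section = πr² = 2.741 m²; emitting surface = 4πr² = 10.96 m² (ratio 4).
(1−a)S·A_cross = εσ·A_surf·T⁴  ⇒  T⁴ = (1−a)S/(4σ).
T⁴ = 0.260·1860/(4·5.67×10⁻⁸) = 2.132×10⁹ K⁴.
T = (2.132×10⁹)^(1/4).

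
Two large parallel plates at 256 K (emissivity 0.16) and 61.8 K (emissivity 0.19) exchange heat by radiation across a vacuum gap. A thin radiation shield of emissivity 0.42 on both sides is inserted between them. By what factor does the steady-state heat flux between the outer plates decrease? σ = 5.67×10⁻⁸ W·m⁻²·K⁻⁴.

Without shield: q₀ = σΔ(T⁴)/(1/ε₁+1/ε₂−1) with denominator 10.51.
With shield the two gaps are in series; the resistances add: (1/ε₁+1/ε_s−1)+(1/ε_s+1/ε₂−1) = 7.631+6.644 = 14.28.
Heat-flux ratio q₀/q = 14.28/10.51.

factor ≈ 1.36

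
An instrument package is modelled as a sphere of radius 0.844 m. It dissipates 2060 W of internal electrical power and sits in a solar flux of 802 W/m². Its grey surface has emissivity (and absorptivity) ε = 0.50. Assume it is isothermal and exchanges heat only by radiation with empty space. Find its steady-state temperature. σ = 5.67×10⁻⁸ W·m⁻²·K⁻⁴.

At steady state, absorbed solar power + internal power = radiated power.
Absorbed: α·S·A_cross = 0.50·802·2.238 = 897.4 W (cross-section πr²).
Total input = 897.4 + 2060 = 2957 W.
Radiated: εσ·A_surf·T⁴ with A_surf = 4πr² = 8.951 m².
T⁴ = 2957/(0.50·5.67×10⁻⁸·8.951) = 1.165×10¹⁰ K⁴.

T ≈ 329 K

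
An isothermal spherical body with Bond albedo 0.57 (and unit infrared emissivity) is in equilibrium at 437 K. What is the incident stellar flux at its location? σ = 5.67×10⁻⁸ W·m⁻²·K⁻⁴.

(1−a)S·πr² = σ·4πr²·T⁴ ⇒ S = 4σT⁴/(1−a).
S = 4·5.67×10⁻⁸·3.647×10¹⁰/0.430.

S ≈ 19200 W/m²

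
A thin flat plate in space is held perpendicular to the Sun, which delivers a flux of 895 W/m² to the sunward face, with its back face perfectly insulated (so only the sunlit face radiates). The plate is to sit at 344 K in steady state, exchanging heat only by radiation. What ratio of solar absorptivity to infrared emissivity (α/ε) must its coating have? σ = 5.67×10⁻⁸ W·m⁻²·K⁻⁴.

α/ε ≈ 0.887

Balance: αS·A = εσ·1A·T⁴ ⇒ α/ε = σT⁴/S.
α/ε = 5.67×10⁻⁸·(344)⁴/895 = 5.67×10⁻⁸·1.400×10¹⁰/895.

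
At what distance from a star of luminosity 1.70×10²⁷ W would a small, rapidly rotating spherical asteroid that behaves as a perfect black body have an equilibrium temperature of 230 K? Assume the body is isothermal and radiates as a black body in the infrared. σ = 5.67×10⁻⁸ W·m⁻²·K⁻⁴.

d ≈ 4.62×10¹¹ m

For an isothermal black-emitting sphere, (1−a)S·πr² = σ·4πr²·T⁴ ⇒ S = 4σT⁴/(1−a).
S = 4·5.67×10⁻⁸·(230)⁴/1.00 = 634.7 W/m².
Flux falls as S = L/(4πd²), so d = √(L/(4πS)) = √(1.70×10²⁷/(4π·634.7)).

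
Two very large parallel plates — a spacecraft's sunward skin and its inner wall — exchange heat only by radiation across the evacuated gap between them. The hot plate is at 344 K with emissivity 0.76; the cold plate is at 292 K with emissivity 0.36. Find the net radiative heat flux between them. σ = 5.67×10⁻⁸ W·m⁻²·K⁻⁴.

For two infinite grey parallel plates, q = σ(T₁⁴ − T₂⁴)/(1/ε₁ + 1/ε₂ − 1).
T₁⁴ − T₂⁴ = 1.400×10¹⁰ − 7.270×10⁹ = 6.733×10⁹ K⁴.
1/ε₁ + 1/ε₂ − 1 = 1.316 + 2.778 − 1 = 3.094.
q = 5.67×10⁻⁸ × 6.733×10⁹ / 3.094.

q ≈ 123 W/m²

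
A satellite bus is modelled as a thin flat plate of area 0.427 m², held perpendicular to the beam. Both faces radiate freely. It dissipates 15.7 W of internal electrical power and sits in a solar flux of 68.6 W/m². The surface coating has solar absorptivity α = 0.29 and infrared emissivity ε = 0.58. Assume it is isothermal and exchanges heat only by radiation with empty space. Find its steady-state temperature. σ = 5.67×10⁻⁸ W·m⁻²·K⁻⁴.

T ≈ 171 K

At steady state, absorbed solar power + internal power = radiated power.
Absorbed: α·S·A_cross = 0.29·68.6·0.4270 = 8.495 W (cross-section A).
Total input = 8.495 + 15.7 = 24.19 W.
Radiated: εσ·A_surf·T⁴ with A_surf = 2A = 0.8540 m².
T⁴ = 24.19/(0.58·5.67×10⁻⁸·0.8540) = 8.615×10⁸ K⁴.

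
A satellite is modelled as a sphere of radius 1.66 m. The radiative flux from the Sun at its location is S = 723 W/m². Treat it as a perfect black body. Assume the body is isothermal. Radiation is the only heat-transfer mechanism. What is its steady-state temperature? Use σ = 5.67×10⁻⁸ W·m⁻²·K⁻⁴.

T ≈ 238 K

At equilibrium, absorbed power = emitted power.
Absorbing cross-section = πr² = 8.657 m²; emitting surface = 4πr² = 34.63 m² (ratio 4).
S·A_cross = εσ·A_surf·T⁴  ⇒  T⁴ = S/(4σ).
T⁴ = 1.00·723/(4·5.67×10⁻⁸) = 3.188×10⁹ K⁴.
T = (3.188×10⁹)^(1/4).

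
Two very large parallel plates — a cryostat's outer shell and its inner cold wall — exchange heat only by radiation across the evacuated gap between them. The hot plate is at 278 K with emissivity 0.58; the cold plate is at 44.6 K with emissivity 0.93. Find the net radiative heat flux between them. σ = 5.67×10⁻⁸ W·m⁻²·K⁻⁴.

For two infinite grey parallel plates, q = σ(T₁⁴ − T₂⁴)/(1/ε₁ + 1/ε₂ − 1).
T₁⁴ − T₂⁴ = 5.973×10⁹ − 3.957×10⁶ = 5.969×10⁹ K⁴.
1/ε₁ + 1/ε₂ − 1 = 1.724 + 1.075 − 1 = 1.799.
q = 5.67×10⁻⁸ × 5.969×10⁹ / 1.799.

q ≈ 188 W/m²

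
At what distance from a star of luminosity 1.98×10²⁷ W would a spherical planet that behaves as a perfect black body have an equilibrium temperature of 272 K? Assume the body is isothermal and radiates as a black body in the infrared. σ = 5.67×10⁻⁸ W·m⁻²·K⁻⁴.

For an isothermal black-emitting sphere, (1−a)S·πr² = σ·4πr²·T⁴ ⇒ S = 4σT⁴/(1−a).
S = 4·5.67×10⁻⁸·(272)⁴/1.00 = 1241 W/m².
Flux falls as S = L/(4πd²), so d = √(L/(4πS)) = √(1.98×10²⁷/(4π·1241)).

d ≈ 3.56×10¹¹ m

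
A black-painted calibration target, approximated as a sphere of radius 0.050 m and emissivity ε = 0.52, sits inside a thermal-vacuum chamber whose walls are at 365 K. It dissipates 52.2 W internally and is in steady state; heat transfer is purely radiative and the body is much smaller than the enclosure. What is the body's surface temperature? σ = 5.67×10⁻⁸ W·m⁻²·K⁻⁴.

T ≈ 522 K

For a small grey body in a large enclosure, net radiated power = εσA(T⁴ − T_w⁴).
Steady state: P = εσA(T⁴ − T_w⁴) with A = 4πr² = 0.03142 m².
T⁴ = P/(εσA) + T_w⁴ = 52.2/(0.52·5.67×10⁻⁸·0.03142) + (365)⁴
    = 5.636×10¹⁰ + 1.775×10¹⁰ = 7.410×10¹⁰ K⁴.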